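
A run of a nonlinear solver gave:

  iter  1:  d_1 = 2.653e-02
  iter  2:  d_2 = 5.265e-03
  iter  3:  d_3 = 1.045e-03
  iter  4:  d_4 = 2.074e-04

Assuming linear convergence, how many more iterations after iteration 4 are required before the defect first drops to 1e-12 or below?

Rate ρ ≈ d_4/d_3 = 2.074e-04/1.045e-03 = 0.1985.
After j more steps, d_{4+j} ≈ 2.074e-04·ρ^j; need ρ^j ≤ 1e-12/2.074e-04 = 4.8216e-09.
j ≥ ln(4.8216e-09)/ln(0.1985) = -19.1502/-1.61697 = 11.843.
So 12 more iterations are needed.

12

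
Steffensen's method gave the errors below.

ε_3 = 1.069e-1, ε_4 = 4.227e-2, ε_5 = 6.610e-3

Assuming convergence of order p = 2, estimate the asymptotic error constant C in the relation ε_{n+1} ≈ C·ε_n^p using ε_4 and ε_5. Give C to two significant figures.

3.7

C ≈ ε_5 / ε_4^2
  = 6.610e-3 / (4.227e-2)^2
  = 6.610e-3 / 0.00178675 ≈ 3.6994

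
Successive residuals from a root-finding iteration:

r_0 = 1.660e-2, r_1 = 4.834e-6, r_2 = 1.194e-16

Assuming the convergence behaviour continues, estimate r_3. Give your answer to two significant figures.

1.8e-48

First estimate the order: p ≈ ln(r_2/r_1) / ln(r_1/r_0) = ln(1.194e-16/4.834e-6)/ln(4.834e-6/1.660e-2) = ln(2.47e-11)/ln(0.000291205) ≈ 3.0000.
Then r_3 ≈ r_2·(r_2/r_1)^p = 1.194e-16·(2.47e-11)^3.0000 = 1.194e-16·1.50692e-32 ≈ 1.799e-48.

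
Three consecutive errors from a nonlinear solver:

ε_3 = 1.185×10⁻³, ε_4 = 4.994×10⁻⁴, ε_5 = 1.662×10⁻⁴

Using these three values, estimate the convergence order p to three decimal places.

p ≈ ln(ε_5/ε_4) / ln(ε_4/ε_3)
  = ln(1.662×10⁻⁴/4.994×10⁻⁴) / ln(4.994×10⁻⁴/1.185×10⁻³)
  = ln(0.332799) / ln(0.421435)
  = -1.100217 / -0.864090 ≈ 1.273267

1.273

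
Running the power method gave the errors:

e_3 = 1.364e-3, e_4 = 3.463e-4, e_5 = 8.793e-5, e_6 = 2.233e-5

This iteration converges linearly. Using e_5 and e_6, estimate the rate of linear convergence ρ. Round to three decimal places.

ρ ≈ e_6/e_5 = 2.233e-5/8.793e-5 = 0.25395

0.254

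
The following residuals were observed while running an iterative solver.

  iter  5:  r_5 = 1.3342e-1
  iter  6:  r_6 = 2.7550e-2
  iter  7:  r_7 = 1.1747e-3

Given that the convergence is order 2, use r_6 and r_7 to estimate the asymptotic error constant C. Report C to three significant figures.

1.55

C ≈ r_7 / r_6^2
  = 1.1747e-3 / (2.7550e-2)^2
  = 1.1747e-3 / 0.000759003 ≈ 1.5477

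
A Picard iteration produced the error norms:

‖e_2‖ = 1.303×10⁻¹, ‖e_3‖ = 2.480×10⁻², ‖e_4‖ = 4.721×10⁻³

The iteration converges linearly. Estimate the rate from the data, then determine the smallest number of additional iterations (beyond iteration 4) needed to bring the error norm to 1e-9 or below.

Rate ρ ≈ ‖e_4‖/‖e_3‖ = 4.721×10⁻³/2.480×10⁻² = 0.1904.
After j more steps, ‖e_{4+j}‖ ≈ 4.721×10⁻³·ρ^j; need ρ^j ≤ 1e-9/4.721×10⁻³ = 2.1182e-07.
j ≥ ln(2.1182e-07)/ln(0.1904) = -15.3675/-1.65863 = 9.265.
So 10 more iterations are needed.

10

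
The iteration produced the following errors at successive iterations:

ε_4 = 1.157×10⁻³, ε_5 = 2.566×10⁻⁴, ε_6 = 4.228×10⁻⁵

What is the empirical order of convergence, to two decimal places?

1.20

p ≈ ln(ε_6/ε_5) / ln(ε_5/ε_4)
  = ln(4.228×10⁻⁵/2.566×10⁻⁴) / ln(2.566×10⁻⁴/1.157×10⁻³)
  = ln(0.16477) / ln(0.22178)
  = -1.80320 / -1.50607 ≈ 1.19729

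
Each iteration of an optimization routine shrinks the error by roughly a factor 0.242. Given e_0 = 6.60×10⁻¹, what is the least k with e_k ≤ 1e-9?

After k steps, e_k ≈ 6.60×10⁻¹·0.242^k.
Need 0.242^k ≤ 1e-9/6.60×10⁻¹ = 1.51515e-09.
k ≥ ln(1.51515e-09)/ln(0.242) = -20.3078/-1.41882 = 14.313.
Smallest integer k = 15.

15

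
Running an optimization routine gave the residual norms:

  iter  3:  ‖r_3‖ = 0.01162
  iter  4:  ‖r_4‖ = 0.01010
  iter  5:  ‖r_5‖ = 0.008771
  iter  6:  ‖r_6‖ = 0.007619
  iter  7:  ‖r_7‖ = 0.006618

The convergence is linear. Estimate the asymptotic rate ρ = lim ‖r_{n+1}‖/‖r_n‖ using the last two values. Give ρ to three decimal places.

ρ ≈ ‖r_7‖/‖r_6‖ = 0.006618/0.007619 = 0.86862

0.869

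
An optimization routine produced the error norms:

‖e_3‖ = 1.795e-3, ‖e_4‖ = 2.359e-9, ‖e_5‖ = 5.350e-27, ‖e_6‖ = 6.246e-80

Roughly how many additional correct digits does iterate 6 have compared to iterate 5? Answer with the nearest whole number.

Digits gained ≈ log₁₀(‖e_5‖/‖e_6‖) = log₁₀(5.350e-27/6.246e-80) = log₁₀(8.56548e+52) ≈ 52.933.

53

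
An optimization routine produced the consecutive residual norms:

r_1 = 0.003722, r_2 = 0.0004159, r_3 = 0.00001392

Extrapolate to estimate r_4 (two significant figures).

First estimate the order: p ≈ ln(r_3/r_2) / ln(r_2/r_1) = ln(0.00001392/0.0004159)/ln(0.0004159/0.003722) = ln(0.0334696)/ln(0.111741) ≈ 1.5501.
Then r_4 ≈ r_3·(r_3/r_2)^p = 0.00001392·(0.0334696)^1.5501 = 0.00001392·0.00516489 ≈ 7.19e-08.

7.2e-8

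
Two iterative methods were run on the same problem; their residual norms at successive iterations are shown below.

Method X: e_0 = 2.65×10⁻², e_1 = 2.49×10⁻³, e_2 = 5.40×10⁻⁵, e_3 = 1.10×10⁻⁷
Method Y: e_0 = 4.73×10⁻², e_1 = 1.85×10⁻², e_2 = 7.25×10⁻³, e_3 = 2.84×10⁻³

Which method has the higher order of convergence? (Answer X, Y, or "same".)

Method X: p ≈ ln(1.10×10⁻⁷/5.40×10⁻⁵)/ln(5.40×10⁻⁵/2.49×10⁻³) ≈ 1.62.
Method Y: p ≈ ln(2.84×10⁻³/7.25×10⁻³)/ln(7.25×10⁻³/1.85×10⁻²) ≈ 1.00.
Method X has the higher order (≈1.6 vs ≈1.0).

X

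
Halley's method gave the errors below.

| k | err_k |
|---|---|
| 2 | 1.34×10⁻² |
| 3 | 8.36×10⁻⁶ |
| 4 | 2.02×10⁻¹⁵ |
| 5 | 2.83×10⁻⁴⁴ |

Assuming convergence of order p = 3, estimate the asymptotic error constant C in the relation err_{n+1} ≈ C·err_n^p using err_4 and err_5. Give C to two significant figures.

C ≈ err_5 / err_4^3
  = 2.83×10⁻⁴⁴ / (2.02×10⁻¹⁵)^3
  = 2.83×10⁻⁴⁴ / 8.24241e-45 ≈ 3.4335

3.4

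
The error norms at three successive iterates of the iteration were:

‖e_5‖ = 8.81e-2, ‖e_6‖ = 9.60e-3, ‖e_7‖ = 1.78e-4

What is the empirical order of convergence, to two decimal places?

1.80

p ≈ ln(‖e_7‖/‖e_6‖) / ln(‖e_6‖/‖e_5‖)
  = ln(1.78e-4/9.60e-3) / ln(9.60e-3/8.81e-2)
  = ln(0.0185417) / ln(0.108967)
  = -3.98773 / -2.21671 ≈ 1.79894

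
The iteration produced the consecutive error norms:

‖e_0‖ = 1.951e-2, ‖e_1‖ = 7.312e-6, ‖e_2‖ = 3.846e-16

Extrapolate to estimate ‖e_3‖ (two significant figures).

First estimate the order: p ≈ ln(‖e_2‖/‖e_1‖) / ln(‖e_1‖/‖e_0‖) = ln(3.846e-16/7.312e-6)/ln(7.312e-6/1.951e-2) = ln(5.25985e-11)/ln(0.000374782) ≈ 3.0001.
Then ‖e_3‖ ≈ ‖e_2‖·(‖e_2‖/‖e_1‖)^p = 3.846e-16·(5.25985e-11)^3.0001 = 3.846e-16·1.45175e-31 ≈ 5.583e-47.

5.6e-47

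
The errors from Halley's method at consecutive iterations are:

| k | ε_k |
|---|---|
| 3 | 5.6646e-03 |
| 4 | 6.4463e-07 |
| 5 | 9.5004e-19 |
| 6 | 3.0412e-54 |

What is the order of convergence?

3

Consecutive ratios: ε_6/ε_5 = 3.0412e-54/9.5004e-19 = 3.20113e-36, ε_5/ε_4 = 9.5004e-19/6.4463e-07 = 1.47378e-12.
p ≈ ln(3.20113e-36)/ln(1.47378e-12) = -81.7296/-27.2432 ≈ 3.00.
So the convergence is cubic (order 3).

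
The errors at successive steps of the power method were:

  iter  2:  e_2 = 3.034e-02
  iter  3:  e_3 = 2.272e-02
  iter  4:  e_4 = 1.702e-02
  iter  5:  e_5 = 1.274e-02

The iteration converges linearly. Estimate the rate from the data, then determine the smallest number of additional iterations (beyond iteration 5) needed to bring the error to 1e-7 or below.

41

Rate ρ ≈ e_5/e_4 = 1.274e-02/1.702e-02 = 0.7485.
After j more steps, e_{5+j} ≈ 1.274e-02·ρ^j; need ρ^j ≤ 1e-7/1.274e-02 = 7.84929e-06.
j ≥ ln(7.84929e-06)/ln(0.7485) = -11.7551/-0.28968 = 40.580.
So 41 more iterations are needed.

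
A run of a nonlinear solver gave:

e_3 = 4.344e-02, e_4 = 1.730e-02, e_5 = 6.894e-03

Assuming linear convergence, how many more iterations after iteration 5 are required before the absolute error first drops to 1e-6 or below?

10

Rate ρ ≈ e_5/e_4 = 6.894e-03/1.730e-02 = 0.3985.
After j more steps, e_{5+j} ≈ 6.894e-03·ρ^j; need ρ^j ≤ 1e-6/6.894e-03 = 0.000145054.
j ≥ ln(0.000145054)/ln(0.3985) = -8.8384/-0.92005 = 9.606.
So 10 more iterations are needed.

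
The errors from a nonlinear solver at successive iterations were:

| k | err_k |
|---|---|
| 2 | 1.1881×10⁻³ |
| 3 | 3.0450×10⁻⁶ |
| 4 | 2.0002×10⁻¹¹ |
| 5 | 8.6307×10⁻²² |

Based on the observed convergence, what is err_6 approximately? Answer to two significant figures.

1.6e-42

First estimate the order: p ≈ ln(err_5/err_4) / ln(err_4/err_3) = ln(8.6307×10⁻²²/2.0002×10⁻¹¹)/ln(2.0002×10⁻¹¹/3.0450×10⁻⁶) = ln(4.31492e-11)/ln(6.5688e-06) ≈ 2.0000.
Then err_6 ≈ err_5·(err_5/err_4)^p = 8.6307×10⁻²²·(4.31492e-11)^2.0000 = 8.6307×10⁻²²·1.86185e-21 ≈ 1.607e-42.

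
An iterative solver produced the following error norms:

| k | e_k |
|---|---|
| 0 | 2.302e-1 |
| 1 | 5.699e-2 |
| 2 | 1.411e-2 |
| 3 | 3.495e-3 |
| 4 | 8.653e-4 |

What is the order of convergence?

Consecutive ratios: e_4/e_3 = 8.653e-4/3.495e-3 = 0.247582, e_3/e_2 = 3.495e-3/1.411e-2 = 0.247697.
p ≈ ln(0.247582)/ln(0.247697) = -1.3960/-1.3956 ≈ 1.00.
So the convergence is linear (order 1).

1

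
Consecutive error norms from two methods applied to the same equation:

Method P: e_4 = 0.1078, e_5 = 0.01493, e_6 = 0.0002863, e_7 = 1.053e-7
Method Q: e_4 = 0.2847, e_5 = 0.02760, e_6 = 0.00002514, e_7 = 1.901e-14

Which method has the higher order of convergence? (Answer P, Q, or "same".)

Q

Method P: p ≈ ln(1.053e-7/0.0002863)/ln(0.0002863/0.01493) ≈ 2.00.
Method Q: p ≈ ln(1.901e-14/0.00002514)/ln(0.00002514/0.02760) ≈ 3.00.
Method Q has the higher order (≈3.0 vs ≈2.0).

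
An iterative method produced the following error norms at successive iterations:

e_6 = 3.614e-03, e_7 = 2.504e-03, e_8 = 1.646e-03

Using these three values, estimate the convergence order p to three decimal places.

p ≈ ln(e_8/e_7) / ln(e_7/e_6)
  = ln(1.646e-03/2.504e-03) / ln(2.504e-03/3.614e-03)
  = ln(0.657348) / ln(0.692861)
  = -0.419542 / -0.366926 ≈ 1.143397

1.143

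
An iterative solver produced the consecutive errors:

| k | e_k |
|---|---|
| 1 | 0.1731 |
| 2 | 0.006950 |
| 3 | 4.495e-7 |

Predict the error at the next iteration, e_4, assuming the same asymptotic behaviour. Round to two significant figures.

First estimate the order: p ≈ ln(e_3/e_2) / ln(e_2/e_1) = ln(4.495e-7/0.006950)/ln(0.006950/0.1731) = ln(6.46763e-05)/ln(0.0401502) ≈ 3.0002.
Then e_4 ≈ e_3·(e_3/e_2)^p = 4.495e-7·(6.46763e-05)^3.0002 = 4.495e-7·2.70021e-13 ≈ 1.214e-19.

1.2e-19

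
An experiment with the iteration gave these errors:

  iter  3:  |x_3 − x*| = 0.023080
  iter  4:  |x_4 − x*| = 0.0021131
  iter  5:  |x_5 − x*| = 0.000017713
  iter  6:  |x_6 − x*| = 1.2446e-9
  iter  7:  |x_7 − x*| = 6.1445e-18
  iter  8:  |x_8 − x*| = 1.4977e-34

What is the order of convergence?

Consecutive ratios: |x_8 − x*|/|x_7 − x*| = 1.4977e-34/6.1445e-18 = 2.43746e-17, |x_7 − x*|/|x_6 − x*| = 6.1445e-18/1.2446e-9 = 4.93693e-09.
p ≈ ln(2.43746e-17)/ln(4.93693e-09) = -38.2530/-19.1265 ≈ 2.00.
So the convergence is quadratic (order 2).

2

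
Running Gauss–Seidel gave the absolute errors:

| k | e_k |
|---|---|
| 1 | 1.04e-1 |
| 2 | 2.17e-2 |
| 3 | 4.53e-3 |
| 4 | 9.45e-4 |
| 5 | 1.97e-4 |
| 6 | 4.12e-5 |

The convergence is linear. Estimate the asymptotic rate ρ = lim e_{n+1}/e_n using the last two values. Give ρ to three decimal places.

ρ ≈ e_6/e_5 = 4.12e-5/1.97e-4 = 0.20914

0.209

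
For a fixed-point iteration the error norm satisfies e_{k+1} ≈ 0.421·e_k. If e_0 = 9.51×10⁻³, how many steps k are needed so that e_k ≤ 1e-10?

After k steps, e_k ≈ 9.51×10⁻³·0.421^k.
Need 0.421^k ≤ 1e-10/9.51×10⁻³ = 1.05152e-08.
k ≥ ln(1.05152e-08)/ln(0.421) = -18.3704/-0.86512 = 21.235.
Smallest integer k = 22.

22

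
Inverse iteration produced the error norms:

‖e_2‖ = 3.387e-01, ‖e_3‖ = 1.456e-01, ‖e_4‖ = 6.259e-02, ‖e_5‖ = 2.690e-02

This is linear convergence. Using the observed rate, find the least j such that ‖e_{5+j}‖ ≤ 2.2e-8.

17

Rate ρ ≈ ‖e_5‖/‖e_4‖ = 2.690e-02/6.259e-02 = 0.4298.
After j more steps, ‖e_{5+j}‖ ≈ 2.690e-02·ρ^j; need ρ^j ≤ 2.2e-8/2.690e-02 = 8.17844e-07.
j ≥ ln(8.17844e-07)/ln(0.4298) = -14.0166/-0.84444 = 16.599.
So 17 more iterations are needed.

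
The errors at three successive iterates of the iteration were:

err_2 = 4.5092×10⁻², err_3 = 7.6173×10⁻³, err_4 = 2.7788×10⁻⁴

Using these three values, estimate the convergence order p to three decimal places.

p ≈ ln(err_4/err_3) / ln(err_3/err_2)
  = ln(2.7788×10⁻⁴/7.6173×10⁻³) / ln(7.6173×10⁻³/4.5092×10⁻²)
  = ln(0.0364801) / ln(0.168928)
  = -3.310988 / -1.778283 ≈ 1.861902

1.862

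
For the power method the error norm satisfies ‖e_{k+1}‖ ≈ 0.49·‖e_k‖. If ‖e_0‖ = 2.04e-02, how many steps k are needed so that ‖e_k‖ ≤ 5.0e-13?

35

After k steps, ‖e_k‖ ≈ 2.04e-02·0.49^k.
Need 0.49^k ≤ 5.0e-13/2.04e-02 = 2.45098e-11.
k ≥ ln(2.45098e-11)/ln(0.49) = -24.4319/-0.71335 = 34.250.
Smallest integer k = 35.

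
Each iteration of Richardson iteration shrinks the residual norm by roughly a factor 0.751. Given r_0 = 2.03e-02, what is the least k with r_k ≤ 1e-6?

35

After k steps, r_k ≈ 2.03e-02·0.751^k.
Need 0.751^k ≤ 1e-6/2.03e-02 = 4.92611e-05.
k ≥ ln(4.92611e-05)/ln(0.751) = -9.9184/-0.28635 = 34.637.
Smallest integer k = 35.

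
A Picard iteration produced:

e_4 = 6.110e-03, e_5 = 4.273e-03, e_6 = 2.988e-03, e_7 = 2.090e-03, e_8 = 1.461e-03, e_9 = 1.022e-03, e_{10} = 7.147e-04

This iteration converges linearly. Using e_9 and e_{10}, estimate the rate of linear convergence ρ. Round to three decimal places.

ρ ≈ e_{10}/e_9 = 7.147e-04/1.022e-03 = 0.69932

0.699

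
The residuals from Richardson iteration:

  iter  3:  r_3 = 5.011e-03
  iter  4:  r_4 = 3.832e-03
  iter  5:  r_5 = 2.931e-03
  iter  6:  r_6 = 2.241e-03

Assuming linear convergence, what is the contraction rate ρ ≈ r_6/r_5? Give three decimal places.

ρ ≈ r_6/r_5 = 2.241e-03/2.931e-03 = 0.76459

0.765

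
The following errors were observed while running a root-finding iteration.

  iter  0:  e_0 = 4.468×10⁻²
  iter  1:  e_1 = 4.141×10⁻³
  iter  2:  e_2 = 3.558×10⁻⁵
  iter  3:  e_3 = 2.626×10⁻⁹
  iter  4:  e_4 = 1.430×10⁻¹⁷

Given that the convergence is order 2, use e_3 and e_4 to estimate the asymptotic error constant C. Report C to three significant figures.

2.07

C ≈ e_4 / e_3^2
  = 1.430×10⁻¹⁷ / (2.626×10⁻⁹)^2
  = 1.430×10⁻¹⁷ / 6.89588e-18 ≈ 2.0737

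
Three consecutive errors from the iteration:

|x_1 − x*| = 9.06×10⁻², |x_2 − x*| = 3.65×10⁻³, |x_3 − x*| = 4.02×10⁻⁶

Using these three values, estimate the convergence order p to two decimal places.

p ≈ ln(|x_3 − x*|/|x_2 − x*|) / ln(|x_2 − x*|/|x_1 − x*|)
  = ln(4.02×10⁻⁶/3.65×10⁻³) / ln(3.65×10⁻³/9.06×10⁻²)
  = ln(0.00110137) / ln(0.040287)
  = -6.81120 / -3.21173 ≈ 2.12073

2.12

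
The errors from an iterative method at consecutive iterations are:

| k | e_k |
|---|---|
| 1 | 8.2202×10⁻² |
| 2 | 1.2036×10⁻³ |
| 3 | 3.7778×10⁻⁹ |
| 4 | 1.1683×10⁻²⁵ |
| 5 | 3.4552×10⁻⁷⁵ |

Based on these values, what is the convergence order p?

Consecutive ratios: e_5/e_4 = 3.4552×10⁻⁷⁵/1.1683×10⁻²⁵ = 2.95746e-50, e_4/e_3 = 1.1683×10⁻²⁵/3.7778×10⁻⁹ = 3.09254e-17.
p ≈ ln(2.95746e-50)/ln(3.09254e-17) = -114.0449/-38.0150 ≈ 3.00.
So the convergence is cubic (order 3).

3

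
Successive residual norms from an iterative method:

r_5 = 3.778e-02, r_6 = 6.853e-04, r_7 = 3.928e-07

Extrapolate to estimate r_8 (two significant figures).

First estimate the order: p ≈ ln(r_7/r_6) / ln(r_6/r_5) = ln(3.928e-07/6.853e-04)/ln(6.853e-04/3.778e-02) = ln(0.00057318)/ln(0.0181392) ≈ 1.8616.
Then r_8 ≈ r_7·(r_7/r_6)^p = 3.928e-07·(0.00057318)^1.8616 = 3.928e-07·9.2307e-07 ≈ 3.626e-13.

3.6e-13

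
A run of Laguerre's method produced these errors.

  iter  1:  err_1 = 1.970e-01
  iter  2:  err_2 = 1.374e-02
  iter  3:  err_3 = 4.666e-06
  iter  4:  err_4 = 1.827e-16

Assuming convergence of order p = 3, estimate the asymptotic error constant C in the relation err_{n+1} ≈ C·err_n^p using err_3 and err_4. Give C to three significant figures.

C ≈ err_4 / err_3^3
  = 1.827e-16 / (4.666e-06)^3
  = 1.827e-16 / 1.01586e-16 ≈ 1.7985

1.80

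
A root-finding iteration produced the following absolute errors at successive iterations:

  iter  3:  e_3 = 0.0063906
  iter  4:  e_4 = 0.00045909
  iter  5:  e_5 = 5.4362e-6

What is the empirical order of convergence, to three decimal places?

p ≈ ln(e_5/e_4) / ln(e_4/e_3)
  = ln(5.4362e-6/0.00045909) / ln(0.00045909/0.0063906)
  = ln(0.0118413) / ln(0.0718383)
  = -4.436162 / -2.633338 ≈ 1.684615

1.685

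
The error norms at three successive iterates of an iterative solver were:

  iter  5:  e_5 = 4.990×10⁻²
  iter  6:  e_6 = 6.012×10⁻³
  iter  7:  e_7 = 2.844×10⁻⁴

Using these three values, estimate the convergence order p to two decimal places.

p ≈ ln(e_7/e_6) / ln(e_6/e_5)
  = ln(2.844×10⁻⁴/6.012×10⁻³) / ln(6.012×10⁻³/4.990×10⁻²)
  = ln(0.0473054) / ln(0.120481)
  = -3.05113 / -2.11626 ≈ 1.44176

1.44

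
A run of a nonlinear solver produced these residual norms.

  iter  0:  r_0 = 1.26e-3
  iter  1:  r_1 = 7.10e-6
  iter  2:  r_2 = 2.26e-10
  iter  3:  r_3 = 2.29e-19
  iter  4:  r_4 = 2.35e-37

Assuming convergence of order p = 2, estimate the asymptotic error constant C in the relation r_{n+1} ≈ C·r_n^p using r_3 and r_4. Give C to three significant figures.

C ≈ r_4 / r_3^2
  = 2.35e-37 / (2.29e-19)^2
  = 2.35e-37 / 5.2441e-38 ≈ 4.4812

4.48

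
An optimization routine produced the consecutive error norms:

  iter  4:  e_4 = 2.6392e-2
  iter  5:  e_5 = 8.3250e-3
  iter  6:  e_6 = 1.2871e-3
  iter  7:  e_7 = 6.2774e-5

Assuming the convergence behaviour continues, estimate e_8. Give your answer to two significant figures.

4.7e-7

First estimate the order: p ≈ ln(e_7/e_6) / ln(e_6/e_5) = ln(6.2774e-5/1.2871e-3)/ln(1.2871e-3/8.3250e-3) = ln(0.0487717)/ln(0.154607) ≈ 1.6180.
Then e_8 ≈ e_7·(e_7/e_6)^p = 6.2774e-5·(0.0487717)^1.6180 = 6.2774e-5·0.00754146 ≈ 4.734e-07.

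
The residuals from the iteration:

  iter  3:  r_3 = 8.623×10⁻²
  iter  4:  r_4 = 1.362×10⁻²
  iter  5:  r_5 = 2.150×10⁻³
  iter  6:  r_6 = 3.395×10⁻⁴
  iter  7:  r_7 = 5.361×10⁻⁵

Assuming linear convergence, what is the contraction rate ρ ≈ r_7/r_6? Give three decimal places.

ρ ≈ r_7/r_6 = 5.361×10⁻⁵/3.395×10⁻⁴ = 0.15791

0.158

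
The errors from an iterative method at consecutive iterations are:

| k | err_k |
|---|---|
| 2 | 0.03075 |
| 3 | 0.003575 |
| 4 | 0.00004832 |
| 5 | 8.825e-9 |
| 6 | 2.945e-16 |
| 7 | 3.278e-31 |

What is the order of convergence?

Consecutive ratios: err_7/err_6 = 3.278e-31/2.945e-16 = 1.11307e-15, err_6/err_5 = 2.945e-16/8.825e-9 = 3.33711e-08.
p ≈ ln(1.11307e-15)/ln(3.33711e-08) = -34.4317/-17.2156 ≈ 2.00.
So the convergence is quadratic (order 2).

2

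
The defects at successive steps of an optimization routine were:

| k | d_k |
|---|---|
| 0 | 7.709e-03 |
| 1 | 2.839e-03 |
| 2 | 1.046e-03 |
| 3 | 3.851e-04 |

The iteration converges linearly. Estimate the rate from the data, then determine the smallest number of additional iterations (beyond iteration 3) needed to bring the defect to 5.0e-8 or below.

9

Rate ρ ≈ d_3/d_2 = 3.851e-04/1.046e-03 = 0.3682.
After j more steps, d_{3+j} ≈ 3.851e-04·ρ^j; need ρ^j ≤ 5.0e-8/3.851e-04 = 0.000129836.
j ≥ ln(0.000129836)/ln(0.3682) = -8.9492/-0.99913 = 8.957.
So 9 more iterations are needed.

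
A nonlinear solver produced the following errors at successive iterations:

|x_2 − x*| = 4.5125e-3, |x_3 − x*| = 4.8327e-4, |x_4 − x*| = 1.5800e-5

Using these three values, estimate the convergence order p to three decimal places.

1.531

p ≈ ln(|x_4 − x*|/|x_3 − x*|) / ln(|x_3 − x*|/|x_2 − x*|)
  = ln(1.5800e-5/4.8327e-4) / ln(4.8327e-4/4.5125e-3)
  = ln(0.0326939) / ln(0.107096)
  = -3.420567 / -2.234030 ≈ 1.531120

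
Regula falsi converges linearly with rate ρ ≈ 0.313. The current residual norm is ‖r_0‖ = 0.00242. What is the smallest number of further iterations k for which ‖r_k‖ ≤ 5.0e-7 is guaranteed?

8

After k steps, ‖r_k‖ ≈ 0.00242·0.313^k.
Need 0.313^k ≤ 5.0e-7/0.00242 = 0.000206612.
k ≥ ln(0.000206612)/ln(0.313) = -8.4847/-1.16155 = 7.305.
Smallest integer k = 8.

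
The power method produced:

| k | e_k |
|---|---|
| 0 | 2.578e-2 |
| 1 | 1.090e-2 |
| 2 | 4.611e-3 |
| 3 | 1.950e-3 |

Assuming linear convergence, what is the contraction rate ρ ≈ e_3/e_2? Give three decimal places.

ρ ≈ e_3/e_2 = 1.950e-3/4.611e-3 = 0.42290

0.423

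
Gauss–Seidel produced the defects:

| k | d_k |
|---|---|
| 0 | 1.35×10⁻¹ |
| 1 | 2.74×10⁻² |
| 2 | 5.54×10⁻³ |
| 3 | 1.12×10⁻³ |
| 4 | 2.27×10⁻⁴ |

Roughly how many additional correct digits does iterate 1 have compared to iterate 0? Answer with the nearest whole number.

Digits gained ≈ log₁₀(d_0/d_1) = log₁₀(1.35×10⁻¹/2.74×10⁻²) = log₁₀(4.92701) ≈ 0.693.

1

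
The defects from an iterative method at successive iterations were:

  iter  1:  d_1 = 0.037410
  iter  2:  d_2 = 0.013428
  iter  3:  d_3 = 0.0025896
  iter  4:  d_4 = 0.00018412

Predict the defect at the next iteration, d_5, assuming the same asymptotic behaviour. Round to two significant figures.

First estimate the order: p ≈ ln(d_4/d_3) / ln(d_3/d_2) = ln(0.00018412/0.0025896)/ln(0.0025896/0.013428) = ln(0.0710998)/ln(0.192851) ≈ 1.6063.
Then d_5 ≈ d_4·(d_4/d_3)^p = 0.00018412·(0.0710998)^1.6063 = 0.00018412·0.0143138 ≈ 2.635e-06.

2.6e-6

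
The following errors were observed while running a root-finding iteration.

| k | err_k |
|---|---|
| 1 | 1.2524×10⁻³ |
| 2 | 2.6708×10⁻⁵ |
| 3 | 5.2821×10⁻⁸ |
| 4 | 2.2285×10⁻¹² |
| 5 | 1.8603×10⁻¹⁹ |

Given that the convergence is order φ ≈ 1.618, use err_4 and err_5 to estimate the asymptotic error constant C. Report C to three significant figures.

C ≈ err_5 / err_4^1.618
  = 1.8603×10⁻¹⁹ / (2.2285×10⁻¹²)^1.618
  = 1.8603×10⁻¹⁹ / 1.40309e-19 ≈ 1.3259

1.33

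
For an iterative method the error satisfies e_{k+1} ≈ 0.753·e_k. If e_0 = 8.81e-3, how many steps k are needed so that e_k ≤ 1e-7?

41

After k steps, e_k ≈ 8.81e-3·0.753^k.
Need 0.753^k ≤ 1e-7/8.81e-3 = 1.13507e-05.
k ≥ ln(1.13507e-05)/ln(0.753) = -11.3862/-0.28369 = 40.136.
Smallest integer k = 41.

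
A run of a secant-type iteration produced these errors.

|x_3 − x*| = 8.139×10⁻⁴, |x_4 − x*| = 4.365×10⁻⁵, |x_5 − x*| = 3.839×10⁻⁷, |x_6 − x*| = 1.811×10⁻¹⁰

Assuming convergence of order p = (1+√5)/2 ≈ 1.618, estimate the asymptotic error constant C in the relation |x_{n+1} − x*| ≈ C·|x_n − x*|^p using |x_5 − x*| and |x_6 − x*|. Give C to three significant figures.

4.35

C ≈ |x_6 − x*| / |x_5 − x*|^1.618
  = 1.811×10⁻¹⁰ / (3.839×10⁻⁷)^1.618
  = 1.811×10⁻¹⁰ / 4.16164e-11 ≈ 4.3516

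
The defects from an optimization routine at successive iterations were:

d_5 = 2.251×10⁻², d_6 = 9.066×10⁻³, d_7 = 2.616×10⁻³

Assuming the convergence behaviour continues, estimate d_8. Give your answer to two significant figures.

4.8e-4

First estimate the order: p ≈ ln(d_7/d_6) / ln(d_6/d_5) = ln(2.616×10⁻³/9.066×10⁻³)/ln(9.066×10⁻³/2.251×10⁻²) = ln(0.288551)/ln(0.402754) ≈ 1.3667.
Then d_8 ≈ d_7·(d_7/d_6)^p = 2.616×10⁻³·(0.288551)^1.3667 = 2.616×10⁻³·0.182931 ≈ 0.0004785.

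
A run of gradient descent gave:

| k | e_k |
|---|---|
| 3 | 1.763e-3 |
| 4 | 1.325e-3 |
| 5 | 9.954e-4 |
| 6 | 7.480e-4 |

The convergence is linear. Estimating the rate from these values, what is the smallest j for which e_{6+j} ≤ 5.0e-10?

50

Rate ρ ≈ e_6/e_5 = 7.480e-4/9.954e-4 = 0.7515.
After j more steps, e_{6+j} ≈ 7.480e-4·ρ^j; need ρ^j ≤ 5.0e-10/7.480e-4 = 6.68449e-07.
j ≥ ln(6.68449e-07)/ln(0.7515) = -14.2183/-0.28568 = 49.770.
So 50 more iterations are needed.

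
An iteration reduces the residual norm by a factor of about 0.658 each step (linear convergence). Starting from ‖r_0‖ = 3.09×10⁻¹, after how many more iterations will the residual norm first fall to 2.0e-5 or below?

24

After k steps, ‖r_k‖ ≈ 3.09×10⁻¹·0.658^k.
Need 0.658^k ≤ 2.0e-5/3.09×10⁻¹ = 6.47249e-05.
k ≥ ln(6.47249e-05)/ln(0.658) = -9.6454/-0.41855 = 23.045.
Smallest integer k = 24.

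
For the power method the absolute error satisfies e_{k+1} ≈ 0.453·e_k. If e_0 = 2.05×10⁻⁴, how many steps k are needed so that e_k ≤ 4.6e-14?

29

After k steps, e_k ≈ 2.05×10⁻⁴·0.453^k.
Need 0.453^k ≤ 4.6e-14/2.05×10⁻⁴ = 2.2439e-10.
k ≥ ln(2.2439e-10)/ln(0.453) = -22.2176/-0.79186 = 28.057.
Smallest integer k = 29.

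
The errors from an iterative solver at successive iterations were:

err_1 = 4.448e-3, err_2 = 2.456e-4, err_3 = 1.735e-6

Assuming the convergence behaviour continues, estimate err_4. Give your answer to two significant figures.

First estimate the order: p ≈ ln(err_3/err_2) / ln(err_2/err_1) = ln(1.735e-6/2.456e-4)/ln(2.456e-4/4.448e-3) = ln(0.00706433)/ln(0.0552158) ≈ 1.7099.
Then err_4 ≈ err_3·(err_3/err_2)^p = 1.735e-6·(0.00706433)^1.7099 = 1.735e-6·0.000209955 ≈ 3.643e-10.

3.6e-10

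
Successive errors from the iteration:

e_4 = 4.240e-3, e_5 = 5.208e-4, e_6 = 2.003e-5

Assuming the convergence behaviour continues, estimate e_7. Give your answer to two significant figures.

1.3e-7

First estimate the order: p ≈ ln(e_6/e_5) / ln(e_5/e_4) = ln(2.003e-5/5.208e-4)/ln(5.208e-4/4.240e-3) = ln(0.0384601)/ln(0.12283) ≈ 1.5537.
Then e_7 ≈ e_6·(e_6/e_5)^p = 2.003e-5·(0.0384601)^1.5537 = 2.003e-5·0.00633185 ≈ 1.268e-07.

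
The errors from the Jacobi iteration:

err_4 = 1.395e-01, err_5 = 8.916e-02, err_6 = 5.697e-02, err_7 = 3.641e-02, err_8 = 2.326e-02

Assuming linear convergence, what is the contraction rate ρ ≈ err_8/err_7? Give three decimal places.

0.639

ρ ≈ err_8/err_7 = 2.326e-02/3.641e-02 = 0.63884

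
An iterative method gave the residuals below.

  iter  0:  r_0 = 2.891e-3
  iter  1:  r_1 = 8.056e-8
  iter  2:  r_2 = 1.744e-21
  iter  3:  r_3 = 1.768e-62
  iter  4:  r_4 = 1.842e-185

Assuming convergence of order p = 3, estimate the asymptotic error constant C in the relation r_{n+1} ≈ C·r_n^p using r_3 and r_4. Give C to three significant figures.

3.33

C ≈ r_4 / r_3^3
  = 1.842e-185 / (1.768e-62)^3
  = 1.842e-185 / 5.52646e-186 ≈ 3.3331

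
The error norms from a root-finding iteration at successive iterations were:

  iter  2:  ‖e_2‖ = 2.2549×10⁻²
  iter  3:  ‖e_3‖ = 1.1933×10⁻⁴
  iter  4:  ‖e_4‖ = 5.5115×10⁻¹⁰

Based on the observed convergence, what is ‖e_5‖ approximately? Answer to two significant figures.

First estimate the order: p ≈ ln(‖e_4‖/‖e_3‖) / ln(‖e_3‖/‖e_2‖) = ln(5.5115×10⁻¹⁰/1.1933×10⁻⁴)/ln(1.1933×10⁻⁴/2.2549×10⁻²) = ln(4.6187e-06)/ln(0.00529203) ≈ 2.3438.
Then ‖e_5‖ ≈ ‖e_4‖·(‖e_4‖/‖e_3‖)^p = 5.5115×10⁻¹⁰·(4.6187e-06)^2.3438 = 5.5115×10⁻¹⁰·3.12393e-13 ≈ 1.722e-22.

1.7e-22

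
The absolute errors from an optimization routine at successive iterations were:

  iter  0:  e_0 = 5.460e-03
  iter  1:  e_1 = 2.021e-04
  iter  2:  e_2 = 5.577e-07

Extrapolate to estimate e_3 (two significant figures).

First estimate the order: p ≈ ln(e_2/e_1) / ln(e_1/e_0) = ln(5.577e-07/2.021e-04)/ln(2.021e-04/5.460e-03) = ln(0.00275952)/ln(0.0370147) ≈ 1.7876.
Then e_3 ≈ e_2·(e_2/e_1)^p = 5.577e-07·(0.00275952)^1.7876 = 5.577e-07·2.66216e-05 ≈ 1.485e-11.

1.5e-11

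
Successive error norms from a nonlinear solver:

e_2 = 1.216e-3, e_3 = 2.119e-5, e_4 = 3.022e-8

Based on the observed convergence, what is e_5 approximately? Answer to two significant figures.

7.5e-13

First estimate the order: p ≈ ln(e_4/e_3) / ln(e_3/e_2) = ln(3.022e-8/2.119e-5)/ln(2.119e-5/1.216e-3) = ln(0.00142614)/ln(0.017426) ≈ 1.6181.
Then e_5 ≈ e_4·(e_4/e_3)^p = 3.022e-8·(0.00142614)^1.6181 = 3.022e-8·2.48399e-05 ≈ 7.507e-13.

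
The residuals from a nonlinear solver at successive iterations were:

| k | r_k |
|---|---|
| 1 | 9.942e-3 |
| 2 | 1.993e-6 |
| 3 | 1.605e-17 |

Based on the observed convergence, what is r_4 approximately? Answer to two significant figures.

8.4e-51

First estimate the order: p ≈ ln(r_3/r_2) / ln(r_2/r_1) = ln(1.605e-17/1.993e-6)/ln(1.993e-6/9.942e-3) = ln(8.05319e-12)/ln(0.000200463) ≈ 3.0000.
Then r_4 ≈ r_3·(r_3/r_2)^p = 1.605e-17·(8.05319e-12)^3.0000 = 1.605e-17·5.22281e-34 ≈ 8.383e-51.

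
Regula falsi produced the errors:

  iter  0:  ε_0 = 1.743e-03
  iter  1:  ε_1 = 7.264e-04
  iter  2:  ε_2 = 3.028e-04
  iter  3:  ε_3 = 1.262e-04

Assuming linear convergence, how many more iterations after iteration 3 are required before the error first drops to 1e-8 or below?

11

Rate ρ ≈ ε_3/ε_2 = 1.262e-04/3.028e-04 = 0.4168.
After j more steps, ε_{3+j} ≈ 1.262e-04·ρ^j; need ρ^j ≤ 1e-8/1.262e-04 = 7.92393e-05.
j ≥ ln(7.92393e-05)/ln(0.4168) = -9.4430/-0.87515 = 10.790.
So 11 more iterations are needed.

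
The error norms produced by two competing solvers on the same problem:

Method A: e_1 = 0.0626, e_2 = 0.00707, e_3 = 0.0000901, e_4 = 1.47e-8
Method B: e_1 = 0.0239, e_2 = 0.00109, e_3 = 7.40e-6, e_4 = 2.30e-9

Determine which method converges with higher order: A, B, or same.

Method A: p ≈ ln(1.47e-8/0.0000901)/ln(0.0000901/0.00707) ≈ 2.00.
Method B: p ≈ ln(2.30e-9/7.40e-6)/ln(7.40e-6/0.00109) ≈ 1.62.
Method A has the higher order (≈2.0 vs ≈1.6).

A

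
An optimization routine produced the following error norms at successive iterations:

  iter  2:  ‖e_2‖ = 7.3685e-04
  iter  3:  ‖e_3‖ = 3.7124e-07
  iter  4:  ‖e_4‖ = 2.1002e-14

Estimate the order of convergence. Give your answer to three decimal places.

p ≈ ln(‖e_4‖/‖e_3‖) / ln(‖e_3‖/‖e_2‖)
  = ln(2.1002e-14/3.7124e-07) / ln(3.7124e-07/7.3685e-04)
  = ln(5.65726e-08) / ln(0.00050382)
  = -16.687741 / -7.593291 ≈ 2.197695

2.198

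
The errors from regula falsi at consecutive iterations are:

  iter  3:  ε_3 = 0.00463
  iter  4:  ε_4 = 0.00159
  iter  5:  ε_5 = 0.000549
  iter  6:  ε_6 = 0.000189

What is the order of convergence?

1

Consecutive ratios: ε_6/ε_5 = 0.000189/0.000549 = 0.344262, ε_5/ε_4 = 0.000549/0.00159 = 0.345283.
p ≈ ln(0.344262)/ln(0.345283) = -1.0664/-1.0634 ≈ 1.00.
So the convergence is linear (order 1).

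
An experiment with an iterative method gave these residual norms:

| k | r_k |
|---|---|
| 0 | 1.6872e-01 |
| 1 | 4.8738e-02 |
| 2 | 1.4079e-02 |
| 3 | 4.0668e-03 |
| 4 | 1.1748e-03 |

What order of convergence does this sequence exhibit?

1

Consecutive ratios: r_4/r_3 = 1.1748e-03/4.0668e-03 = 0.288876, r_3/r_2 = 4.0668e-03/1.4079e-02 = 0.288856.
p ≈ ln(0.288876)/ln(0.288856) = -1.2418/-1.2418 ≈ 1.00.
So the convergence is linear (order 1).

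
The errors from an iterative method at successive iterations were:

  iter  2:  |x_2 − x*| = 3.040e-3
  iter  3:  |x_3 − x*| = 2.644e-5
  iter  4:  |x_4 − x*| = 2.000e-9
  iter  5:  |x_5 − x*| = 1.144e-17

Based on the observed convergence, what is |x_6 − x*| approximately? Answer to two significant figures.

First estimate the order: p ≈ ln(|x_5 − x*|/|x_4 − x*|) / ln(|x_4 − x*|/|x_3 − x*|) = ln(1.144e-17/2.000e-9)/ln(2.000e-9/2.644e-5) = ln(5.72e-09)/ln(7.5643e-05) ≈ 2.0000.
Then |x_6 − x*| ≈ |x_5 − x*|·(|x_5 − x*|/|x_4 − x*|)^p = 1.144e-17·(5.72e-09)^2.0000 = 1.144e-17·3.27184e-17 ≈ 3.743e-34.

3.7e-34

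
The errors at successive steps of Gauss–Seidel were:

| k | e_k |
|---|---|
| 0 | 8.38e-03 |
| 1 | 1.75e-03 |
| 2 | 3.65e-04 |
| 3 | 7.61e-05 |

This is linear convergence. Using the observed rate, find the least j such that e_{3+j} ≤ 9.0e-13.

12

Rate ρ ≈ e_3/e_2 = 7.61e-05/3.65e-04 = 0.2085.
After j more steps, e_{3+j} ≈ 7.61e-05·ρ^j; need ρ^j ≤ 9.0e-13/7.61e-05 = 1.18265e-08.
j ≥ ln(1.18265e-08)/ln(0.2085) = -18.2529/-1.56782 = 11.642.
So 12 more iterations are needed.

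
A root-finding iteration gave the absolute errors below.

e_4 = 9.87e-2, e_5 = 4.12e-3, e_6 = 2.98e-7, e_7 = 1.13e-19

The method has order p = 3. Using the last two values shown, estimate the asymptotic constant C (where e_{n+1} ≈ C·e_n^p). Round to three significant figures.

4.27

C ≈ e_7 / e_6^3
  = 1.13e-19 / (2.98e-7)^3
  = 1.13e-19 / 2.64636e-20 ≈ 4.27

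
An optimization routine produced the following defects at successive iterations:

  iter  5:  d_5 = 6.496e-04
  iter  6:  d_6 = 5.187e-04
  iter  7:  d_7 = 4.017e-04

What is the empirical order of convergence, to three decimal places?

1.136

p ≈ ln(d_7/d_6) / ln(d_6/d_5)
  = ln(4.017e-04/5.187e-04) / ln(5.187e-04/6.496e-04)
  = ln(0.774436) / ln(0.798491)
  = -0.255620 / -0.225032 ≈ 1.135927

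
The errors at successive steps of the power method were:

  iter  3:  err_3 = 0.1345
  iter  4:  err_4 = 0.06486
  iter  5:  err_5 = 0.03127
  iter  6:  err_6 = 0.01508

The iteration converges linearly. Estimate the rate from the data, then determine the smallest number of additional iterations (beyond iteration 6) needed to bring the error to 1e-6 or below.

14

Rate ρ ≈ err_6/err_5 = 0.01508/0.03127 = 0.4823.
After j more steps, err_{6+j} ≈ 0.01508·ρ^j; need ρ^j ≤ 1e-6/0.01508 = 6.6313e-05.
j ≥ ln(6.6313e-05)/ln(0.4823) = -9.6211/-0.72919 = 13.194.
So 14 more iterations are needed.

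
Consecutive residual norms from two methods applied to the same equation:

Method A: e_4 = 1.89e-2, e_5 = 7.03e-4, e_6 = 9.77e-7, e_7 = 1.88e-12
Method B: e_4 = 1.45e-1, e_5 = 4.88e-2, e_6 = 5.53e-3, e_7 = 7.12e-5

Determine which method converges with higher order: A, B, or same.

Method A: p ≈ ln(1.88e-12/9.77e-7)/ln(9.77e-7/7.03e-4) ≈ 2.00.
Method B: p ≈ ln(7.12e-5/5.53e-3)/ln(5.53e-3/4.88e-2) ≈ 2.00.
Both orders ≈ 2.0 — effectively the same.

same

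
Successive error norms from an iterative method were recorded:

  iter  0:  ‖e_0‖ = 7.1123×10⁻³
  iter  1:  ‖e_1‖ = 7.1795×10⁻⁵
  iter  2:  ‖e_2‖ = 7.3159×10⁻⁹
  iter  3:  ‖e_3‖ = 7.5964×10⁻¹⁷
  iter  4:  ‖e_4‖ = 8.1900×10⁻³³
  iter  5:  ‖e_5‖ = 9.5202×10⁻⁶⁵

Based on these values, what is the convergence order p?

2

Consecutive ratios: ‖e_5‖/‖e_4‖ = 9.5202×10⁻⁶⁵/8.1900×10⁻³³ = 1.16242e-32, ‖e_4‖/‖e_3‖ = 8.1900×10⁻³³/7.5964×10⁻¹⁷ = 1.07814e-16.
p ≈ ln(1.16242e-32)/ln(1.07814e-16) = -73.5322/-36.7661 ≈ 2.00.
So the convergence is quadratic (order 2).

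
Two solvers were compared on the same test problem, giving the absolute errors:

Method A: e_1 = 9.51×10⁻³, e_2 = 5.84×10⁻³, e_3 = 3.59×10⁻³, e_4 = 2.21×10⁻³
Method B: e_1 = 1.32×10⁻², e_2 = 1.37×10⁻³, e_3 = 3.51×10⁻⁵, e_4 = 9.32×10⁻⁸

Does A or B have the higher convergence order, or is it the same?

B

Method A: p ≈ ln(2.21×10⁻³/3.59×10⁻³)/ln(3.59×10⁻³/5.84×10⁻³) ≈ 1.00.
Method B: p ≈ ln(9.32×10⁻⁸/3.51×10⁻⁵)/ln(3.51×10⁻⁵/1.37×10⁻³) ≈ 1.62.
Method B has the higher order (≈1.6 vs ≈1.0).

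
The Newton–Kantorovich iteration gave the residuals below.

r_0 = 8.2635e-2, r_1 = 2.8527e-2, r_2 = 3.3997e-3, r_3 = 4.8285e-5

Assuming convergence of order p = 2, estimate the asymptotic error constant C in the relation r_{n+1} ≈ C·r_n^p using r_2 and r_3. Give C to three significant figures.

4.18

C ≈ r_3 / r_2^2
  = 4.8285e-5 / (3.3997e-3)^2
  = 4.8285e-5 / 1.1558e-05 ≈ 4.1776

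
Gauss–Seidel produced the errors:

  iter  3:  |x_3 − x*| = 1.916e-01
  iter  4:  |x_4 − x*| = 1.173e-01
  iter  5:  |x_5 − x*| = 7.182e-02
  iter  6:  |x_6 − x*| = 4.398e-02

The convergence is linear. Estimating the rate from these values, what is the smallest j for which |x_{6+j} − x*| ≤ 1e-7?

27

Rate ρ ≈ |x_6 − x*|/|x_5 − x*| = 4.398e-02/7.182e-02 = 0.6124.
After j more steps, |x_{6+j} − x*| ≈ 4.398e-02·ρ^j; need ρ^j ≤ 1e-7/4.398e-02 = 2.27376e-06.
j ≥ ln(2.27376e-06)/ln(0.6124) = -12.9941/-0.49037 = 26.499.
So 27 more iterations are needed.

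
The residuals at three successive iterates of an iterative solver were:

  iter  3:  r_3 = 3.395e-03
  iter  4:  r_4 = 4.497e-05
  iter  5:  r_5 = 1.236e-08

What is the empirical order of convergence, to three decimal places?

1.896

p ≈ ln(r_5/r_4) / ln(r_4/r_3)
  = ln(1.236e-08/4.497e-05) / ln(4.497e-05/3.395e-03)
  = ln(0.00027485) / ln(0.0132459)
  = -8.199285 / -4.324067 ≈ 1.896197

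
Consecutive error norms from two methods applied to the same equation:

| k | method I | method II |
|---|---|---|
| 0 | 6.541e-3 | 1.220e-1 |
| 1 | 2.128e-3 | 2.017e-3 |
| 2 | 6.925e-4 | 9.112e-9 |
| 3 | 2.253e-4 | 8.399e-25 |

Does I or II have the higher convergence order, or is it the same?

II

Method I: p ≈ ln(2.253e-4/6.925e-4)/ln(6.925e-4/2.128e-3) ≈ 1.00.
Method II: p ≈ ln(8.399e-25/9.112e-9)/ln(9.112e-9/2.017e-3) ≈ 3.00.
Method II has the higher order (≈3.0 vs ≈1.0).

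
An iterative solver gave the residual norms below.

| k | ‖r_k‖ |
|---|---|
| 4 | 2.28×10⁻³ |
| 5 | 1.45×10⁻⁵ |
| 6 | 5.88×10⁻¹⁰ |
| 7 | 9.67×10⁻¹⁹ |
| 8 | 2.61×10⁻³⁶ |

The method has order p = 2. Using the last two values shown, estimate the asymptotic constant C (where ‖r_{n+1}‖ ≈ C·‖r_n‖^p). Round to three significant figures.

C ≈ ‖r_8‖ / ‖r_7‖^2
  = 2.61×10⁻³⁶ / (9.67×10⁻¹⁹)^2
  = 2.61×10⁻³⁶ / 9.35089e-37 ≈ 2.7912

2.79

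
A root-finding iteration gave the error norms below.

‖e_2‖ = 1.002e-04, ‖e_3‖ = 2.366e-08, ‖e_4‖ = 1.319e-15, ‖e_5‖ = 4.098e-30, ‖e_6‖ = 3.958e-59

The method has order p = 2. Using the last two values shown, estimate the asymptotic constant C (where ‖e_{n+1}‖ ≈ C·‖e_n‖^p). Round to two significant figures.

2.4

C ≈ ‖e_6‖ / ‖e_5‖^2
  = 3.958e-59 / (4.098e-30)^2
  = 3.958e-59 / 1.67936e-59 ≈ 2.3568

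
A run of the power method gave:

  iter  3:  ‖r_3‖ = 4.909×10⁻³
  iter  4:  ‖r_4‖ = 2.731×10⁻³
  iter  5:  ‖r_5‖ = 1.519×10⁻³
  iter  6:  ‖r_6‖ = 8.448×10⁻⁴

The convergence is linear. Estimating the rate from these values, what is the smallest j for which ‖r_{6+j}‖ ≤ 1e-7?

Rate ρ ≈ ‖r_6‖/‖r_5‖ = 8.448×10⁻⁴/1.519×10⁻³ = 0.5562.
After j more steps, ‖r_{6+j}‖ ≈ 8.448×10⁻⁴·ρ^j; need ρ^j ≤ 1e-7/8.448×10⁻⁴ = 0.000118371.
j ≥ ln(0.000118371)/ln(0.5562) = -9.0417/-0.58663 = 15.413.
So 16 more iterations are needed.

16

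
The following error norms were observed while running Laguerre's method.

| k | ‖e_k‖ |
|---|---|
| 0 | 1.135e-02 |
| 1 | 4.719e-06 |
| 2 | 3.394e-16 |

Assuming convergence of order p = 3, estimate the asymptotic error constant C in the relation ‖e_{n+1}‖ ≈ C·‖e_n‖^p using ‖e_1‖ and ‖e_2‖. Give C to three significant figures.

C ≈ ‖e_2‖ / ‖e_1‖^3
  = 3.394e-16 / (4.719e-06)^3
  = 3.394e-16 / 1.05087e-16 ≈ 3.2297

3.23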